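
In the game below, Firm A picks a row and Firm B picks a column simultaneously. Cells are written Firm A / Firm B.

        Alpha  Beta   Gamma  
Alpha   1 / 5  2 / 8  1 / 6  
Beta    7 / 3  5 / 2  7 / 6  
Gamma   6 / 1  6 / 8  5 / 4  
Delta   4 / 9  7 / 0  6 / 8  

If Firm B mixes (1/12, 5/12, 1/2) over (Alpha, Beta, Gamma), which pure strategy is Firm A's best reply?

Delta

Compute Firm A's expected payoff from each pure strategy against the given mix.
Alpha: (1/12)·1 + (5/12)·2 + (1/2)·1 = 17/12
Beta: (1/12)·7 + (5/12)·5 + (1/2)·7 = 37/6
Gamma: (1/12)·6 + (5/12)·6 + (1/2)·5 = 11/2
Delta: (1/12)·4 + (5/12)·7 + (1/2)·6 = 25/4
Highest expected payoff is 25/4, from Delta.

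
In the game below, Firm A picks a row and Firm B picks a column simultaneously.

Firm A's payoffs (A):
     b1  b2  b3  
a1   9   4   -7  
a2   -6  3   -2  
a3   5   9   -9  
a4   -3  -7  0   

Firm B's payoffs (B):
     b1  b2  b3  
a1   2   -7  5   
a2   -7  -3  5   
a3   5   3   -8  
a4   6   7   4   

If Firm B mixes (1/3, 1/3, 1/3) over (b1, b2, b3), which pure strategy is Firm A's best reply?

a1

Compute Firm A's expected payoff from each pure strategy against the given mix.
a1: (1/3)·9 + (1/3)·4 + (1/3)·(-7) = 2
a2: (1/3)·(-6) + (1/3)·3 + (1/3)·(-2) = -5/3
a3: (1/3)·5 + (1/3)·9 + (1/3)·(-9) = 5/3
a4: (1/3)·(-3) + (1/3)·(-7) + (1/3)·0 = -10/3
Highest expected payoff is 2, from a1.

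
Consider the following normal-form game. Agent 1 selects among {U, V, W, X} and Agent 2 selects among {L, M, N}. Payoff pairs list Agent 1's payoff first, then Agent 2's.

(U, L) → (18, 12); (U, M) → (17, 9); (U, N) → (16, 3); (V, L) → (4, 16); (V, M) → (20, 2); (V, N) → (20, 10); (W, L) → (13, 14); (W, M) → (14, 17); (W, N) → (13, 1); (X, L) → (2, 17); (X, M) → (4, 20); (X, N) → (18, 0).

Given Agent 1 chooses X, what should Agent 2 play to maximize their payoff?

With Agent 1 fixed at X, Agent 2's payoffs are: L → 17, M → 20, N → 0.
The maximum is 20, achieved by M.

M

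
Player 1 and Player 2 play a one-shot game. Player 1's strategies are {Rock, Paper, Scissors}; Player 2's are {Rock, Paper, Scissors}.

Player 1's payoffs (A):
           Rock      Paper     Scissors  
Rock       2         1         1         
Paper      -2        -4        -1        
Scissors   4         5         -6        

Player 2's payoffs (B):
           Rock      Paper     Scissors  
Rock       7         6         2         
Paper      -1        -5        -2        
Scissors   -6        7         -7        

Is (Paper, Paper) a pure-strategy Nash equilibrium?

Holding Player 2 at Paper: Player 1 gets -4 from Paper but could get 5 by switching to Scissors. Player 1 has a profitable deviation.

No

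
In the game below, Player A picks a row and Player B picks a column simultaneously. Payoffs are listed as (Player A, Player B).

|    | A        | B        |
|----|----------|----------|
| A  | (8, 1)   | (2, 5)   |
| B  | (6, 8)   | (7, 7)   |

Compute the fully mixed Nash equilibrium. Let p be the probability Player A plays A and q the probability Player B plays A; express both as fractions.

p = 1/5, q = 5/7

In a mixed NE each player is indifferent between their pure strategies, so the opponent's mix sets the indifference.
Player B indifferent between A and B: p·1 + (1−p)·8 = p·5 + (1−p)·7 ⟹ 8 + (-7)p = 7 + (-2)p ⟹ p = 1/5.
Player A indifferent between A and B: q·8 + (1−q)·2 = q·6 + (1−q)·7 ⟹ 2 + 6q = 7 + (-1)q ⟹ q = 5/7.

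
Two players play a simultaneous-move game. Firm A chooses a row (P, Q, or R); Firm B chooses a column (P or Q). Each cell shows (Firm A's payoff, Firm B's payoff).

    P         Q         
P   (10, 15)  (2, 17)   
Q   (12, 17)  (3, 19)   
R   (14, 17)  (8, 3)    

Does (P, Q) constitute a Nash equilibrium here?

Holding Firm B at Q: Firm A gets 2 from P but could get 8 by switching to R. Firm A has a profitable deviation.

No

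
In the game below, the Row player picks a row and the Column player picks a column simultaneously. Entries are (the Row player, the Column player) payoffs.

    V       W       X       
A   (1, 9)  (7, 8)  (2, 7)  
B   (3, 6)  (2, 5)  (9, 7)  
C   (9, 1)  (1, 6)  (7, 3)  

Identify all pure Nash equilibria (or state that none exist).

A profile is a Nash equilibrium when each player is best-responding to the other.
The Row player's best responses — vs V: C (payoff 9); vs W: A (payoff 7); vs X: B (payoff 9).
The Column player's best responses — vs A: V (payoff 9); vs B: X (payoff 7); vs C: W (payoff 6).
The only mutual best response is (B, X); neither player gains by switching there.

(B, X)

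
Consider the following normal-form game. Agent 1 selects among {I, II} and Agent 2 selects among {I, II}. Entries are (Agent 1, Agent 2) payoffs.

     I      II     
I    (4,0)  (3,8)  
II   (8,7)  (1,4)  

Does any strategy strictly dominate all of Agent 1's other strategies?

Check whether one of Agent 1's strategies beats all alternatives regardless of what the opponent does.
I is not dominant: against I, II gives 8 > 4.
II is not dominant: against II, I gives 3 > 1.
No single strategy is best against every opponent action.

None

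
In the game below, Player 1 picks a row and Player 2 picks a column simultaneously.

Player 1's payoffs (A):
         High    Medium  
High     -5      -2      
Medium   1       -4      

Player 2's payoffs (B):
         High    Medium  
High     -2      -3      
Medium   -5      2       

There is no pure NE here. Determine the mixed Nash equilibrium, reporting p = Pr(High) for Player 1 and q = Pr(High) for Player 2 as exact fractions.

Each player's mixing probability is pinned down by making the *other* player indifferent.
Player 2 indifferent between High and Medium: p·(-2) + (1−p)·(-5) = p·(-3) + (1−p)·2 ⟹ (-5) + 3p = 2 + (-5)p ⟹ p = 7/8.
Player 1 indifferent between High and Medium: q·(-5) + (1−q)·(-2) = q·1 + (1−q)·(-4) ⟹ (-2) + (-3)q = (-4) + 5q ⟹ q = 1/4.

p = 7/8, q = 1/4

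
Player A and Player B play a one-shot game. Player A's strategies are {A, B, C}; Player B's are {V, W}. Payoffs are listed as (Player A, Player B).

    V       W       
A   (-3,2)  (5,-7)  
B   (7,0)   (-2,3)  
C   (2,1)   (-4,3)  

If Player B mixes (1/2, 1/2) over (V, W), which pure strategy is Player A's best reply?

Player A's best reply maximizes expected payoff against the mix.
A: (1/2)·(-3) + (1/2)·5 = 1
B: (1/2)·7 + (1/2)·(-2) = 5/2
C: (1/2)·2 + (1/2)·(-4) = -1
Highest expected payoff is 5/2, from B.

B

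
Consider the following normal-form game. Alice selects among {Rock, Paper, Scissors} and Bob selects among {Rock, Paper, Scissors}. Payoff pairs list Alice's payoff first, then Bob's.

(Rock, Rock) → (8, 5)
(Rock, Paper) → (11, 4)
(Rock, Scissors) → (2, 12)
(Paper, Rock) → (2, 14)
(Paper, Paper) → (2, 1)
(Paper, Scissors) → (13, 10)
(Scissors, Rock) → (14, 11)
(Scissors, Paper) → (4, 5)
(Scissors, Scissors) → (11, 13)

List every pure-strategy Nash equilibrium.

Find each player's best response to every opponent strategy; NE are the intersections.
Alice's best responses — vs Rock: Scissors (payoff 14); vs Paper: Rock (payoff 11); vs Scissors: Paper (payoff 13).
Bob's best responses — vs Rock: Scissors (payoff 12); vs Paper: Rock (payoff 14); vs Scissors: Scissors (payoff 13).
No cell has both players best-responding. For instance, Alice's best reply to Paper is Rock, but against Rock Bob prefers Scissors over Paper.

None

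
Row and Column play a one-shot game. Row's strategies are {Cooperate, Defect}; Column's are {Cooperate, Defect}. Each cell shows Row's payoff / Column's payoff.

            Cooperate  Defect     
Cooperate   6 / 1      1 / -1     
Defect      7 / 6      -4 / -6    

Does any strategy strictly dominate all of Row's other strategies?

A strategy is strictly dominant if it gives Row a strictly higher payoff than every other strategy, against every choice by the opponent.
Cooperate is not dominant: against Cooperate, Defect gives 7 > 6.
Defect is not dominant: against Defect, Cooperate gives 1 > -4.
No single strategy is best against every opponent action.

No strictly dominant strategy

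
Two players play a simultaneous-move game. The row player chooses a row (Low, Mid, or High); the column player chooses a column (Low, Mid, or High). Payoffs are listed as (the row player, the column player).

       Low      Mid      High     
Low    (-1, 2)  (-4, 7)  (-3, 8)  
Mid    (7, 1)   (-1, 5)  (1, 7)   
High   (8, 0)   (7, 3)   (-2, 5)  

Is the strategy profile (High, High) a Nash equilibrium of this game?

Holding the column player at High: the row player gets -2 from High but could get 1 by switching to Mid. The row player has a profitable deviation.

No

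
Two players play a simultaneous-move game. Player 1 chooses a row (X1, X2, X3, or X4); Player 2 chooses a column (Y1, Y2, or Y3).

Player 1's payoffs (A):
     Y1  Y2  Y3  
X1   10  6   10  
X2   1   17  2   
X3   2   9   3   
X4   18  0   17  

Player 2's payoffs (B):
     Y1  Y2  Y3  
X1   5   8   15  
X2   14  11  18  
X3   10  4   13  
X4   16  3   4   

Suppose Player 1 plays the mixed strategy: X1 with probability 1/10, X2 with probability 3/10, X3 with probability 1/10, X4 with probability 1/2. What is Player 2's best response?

Y1

Player 2's best reply maximizes expected payoff against the mix.
Y1: (1/10)·5 + (3/10)·14 + (1/10)·10 + (1/2)·16 = 137/10
Y2: (1/10)·8 + (3/10)·11 + (1/10)·4 + (1/2)·3 = 6
Y3: (1/10)·15 + (3/10)·18 + (1/10)·13 + (1/2)·4 = 51/5
Highest expected payoff is 137/10, from Y1.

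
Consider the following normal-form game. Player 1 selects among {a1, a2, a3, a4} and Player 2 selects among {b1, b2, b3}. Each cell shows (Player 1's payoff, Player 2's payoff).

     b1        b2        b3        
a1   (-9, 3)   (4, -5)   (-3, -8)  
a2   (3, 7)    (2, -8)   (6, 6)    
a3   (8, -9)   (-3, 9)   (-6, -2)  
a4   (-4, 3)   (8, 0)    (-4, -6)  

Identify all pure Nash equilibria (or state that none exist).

Check mutual best responses: a cell is a NE iff neither player can gain by unilaterally deviating.
Player 1's best responses — vs b1: a3 (payoff 8); vs b2: a4 (payoff 8); vs b3: a2 (payoff 6).
Player 2's best responses — vs a1: b1 (payoff 3); vs a2: b1 (payoff 7); vs a3: b2 (payoff 9); vs a4: b1 (payoff 3).
No cell has both players best-responding. For instance, Player 1's best reply to b1 is a3, but against a3 Player 2 prefers b2 over b1.

None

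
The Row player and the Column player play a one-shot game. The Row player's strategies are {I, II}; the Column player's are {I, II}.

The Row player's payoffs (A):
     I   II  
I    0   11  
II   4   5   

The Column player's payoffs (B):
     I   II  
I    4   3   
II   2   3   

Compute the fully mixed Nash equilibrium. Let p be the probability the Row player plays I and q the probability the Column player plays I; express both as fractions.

In a mixed NE each player is indifferent between their pure strategies, so the opponent's mix sets the indifference.
The Column player indifferent between I and II: p·4 + (1−p)·2 = p·3 + (1−p)·3 ⟹ 2 + 2p = 3 + 0p ⟹ p = 1/2.
The Row player indifferent between I and II: q·0 + (1−q)·11 = q·4 + (1−q)·5 ⟹ 11 + (-11)q = 5 + (-1)q ⟹ q = 3/5.

p = 1/2, q = 3/5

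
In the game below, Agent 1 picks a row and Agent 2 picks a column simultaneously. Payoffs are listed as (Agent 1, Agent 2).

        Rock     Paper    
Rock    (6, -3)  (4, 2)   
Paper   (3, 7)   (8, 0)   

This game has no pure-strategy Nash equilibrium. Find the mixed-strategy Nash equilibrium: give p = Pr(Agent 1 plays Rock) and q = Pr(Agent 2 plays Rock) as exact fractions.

p = 7/12, q = 4/7

In a mixed NE each player is indifferent between their pure strategies, so the opponent's mix sets the indifference.
Agent 2 indifferent between Rock and Paper: p·(-3) + (1−p)·7 = p·2 + (1−p)·0 ⟹ 7 + (-10)p = 0 + 2p ⟹ p = 7/12.
Agent 1 indifferent between Rock and Paper: q·6 + (1−q)·4 = q·3 + (1−q)·8 ⟹ 4 + 2q = 8 + (-5)q ⟹ q = 4/7.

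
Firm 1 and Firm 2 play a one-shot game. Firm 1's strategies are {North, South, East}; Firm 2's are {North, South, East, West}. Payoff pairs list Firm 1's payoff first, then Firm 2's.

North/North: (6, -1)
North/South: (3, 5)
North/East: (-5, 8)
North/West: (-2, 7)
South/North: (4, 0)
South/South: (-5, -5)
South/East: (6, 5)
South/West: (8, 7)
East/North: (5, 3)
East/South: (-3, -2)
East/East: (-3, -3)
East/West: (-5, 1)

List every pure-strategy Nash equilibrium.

Find each player's best response to every opponent strategy; NE are the intersections.
Firm 1's best responses — vs North: North (payoff 6); vs South: North (payoff 3); vs East: South (payoff 6); vs West: South (payoff 8).
Firm 2's best responses — vs North: East (payoff 8); vs South: West (payoff 7); vs East: North (payoff 3).
The only mutual best response is (South, West); neither player gains by switching there.

(South, West)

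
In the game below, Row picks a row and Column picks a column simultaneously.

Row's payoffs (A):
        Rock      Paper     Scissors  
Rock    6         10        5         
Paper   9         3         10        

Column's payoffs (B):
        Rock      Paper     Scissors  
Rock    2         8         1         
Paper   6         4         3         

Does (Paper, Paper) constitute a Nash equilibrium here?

Holding Column at Paper: Row gets 3 from Paper but could get 10 by switching to Rock. Row has a profitable deviation.

No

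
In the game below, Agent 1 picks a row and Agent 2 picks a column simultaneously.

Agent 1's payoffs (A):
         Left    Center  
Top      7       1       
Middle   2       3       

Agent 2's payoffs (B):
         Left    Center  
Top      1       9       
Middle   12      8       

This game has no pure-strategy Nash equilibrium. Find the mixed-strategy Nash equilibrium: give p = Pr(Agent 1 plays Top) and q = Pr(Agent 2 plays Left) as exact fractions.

p = 1/3, q = 2/7

Each player's mixing probability is pinned down by making the *other* player indifferent.
Agent 2 indifferent between Left and Center: p·1 + (1−p)·12 = p·9 + (1−p)·8 ⟹ 12 + (-11)p = 8 + 1p ⟹ p = 1/3.
Agent 1 indifferent between Top and Middle: q·7 + (1−q)·1 = q·2 + (1−q)·3 ⟹ 1 + 6q = 3 + (-1)q ⟹ q = 2/7.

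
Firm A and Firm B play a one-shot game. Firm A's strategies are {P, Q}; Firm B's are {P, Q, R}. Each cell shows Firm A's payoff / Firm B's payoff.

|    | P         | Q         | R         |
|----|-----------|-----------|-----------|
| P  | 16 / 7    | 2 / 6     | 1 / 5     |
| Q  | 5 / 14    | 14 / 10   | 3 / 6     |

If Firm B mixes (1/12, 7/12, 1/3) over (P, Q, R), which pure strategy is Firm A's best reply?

Q

Firm A's best reply maximizes expected payoff against the mix.
P: (1/12)·16 + (7/12)·2 + (1/3)·1 = 17/6
Q: (1/12)·5 + (7/12)·14 + (1/3)·3 = 115/12
Highest expected payoff is 115/12, from Q.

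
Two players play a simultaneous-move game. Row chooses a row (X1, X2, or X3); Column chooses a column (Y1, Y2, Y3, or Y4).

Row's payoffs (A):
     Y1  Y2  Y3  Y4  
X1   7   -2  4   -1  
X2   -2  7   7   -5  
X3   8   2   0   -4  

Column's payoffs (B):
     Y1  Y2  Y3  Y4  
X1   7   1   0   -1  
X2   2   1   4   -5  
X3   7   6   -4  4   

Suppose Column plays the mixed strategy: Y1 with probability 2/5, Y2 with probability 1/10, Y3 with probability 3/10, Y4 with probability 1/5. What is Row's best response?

X1

Row's best reply maximizes expected payoff against the mix.
X1: (2/5)·7 + (1/10)·(-2) + (3/10)·4 + (1/5)·(-1) = 18/5
X2: (2/5)·(-2) + (1/10)·7 + (3/10)·7 + (1/5)·(-5) = 1
X3: (2/5)·8 + (1/10)·2 + (3/10)·0 + (1/5)·(-4) = 13/5
Highest expected payoff is 18/5, from X1.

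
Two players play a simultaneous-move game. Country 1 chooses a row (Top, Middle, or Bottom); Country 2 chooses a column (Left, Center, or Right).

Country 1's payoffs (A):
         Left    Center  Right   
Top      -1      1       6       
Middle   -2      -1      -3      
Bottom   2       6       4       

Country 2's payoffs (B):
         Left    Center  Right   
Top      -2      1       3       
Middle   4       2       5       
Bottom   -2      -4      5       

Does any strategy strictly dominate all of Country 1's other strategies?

None

Check whether one of Country 1's strategies beats all alternatives regardless of what the opponent does.
Top is not dominant: against Left, Bottom gives 2 > -1.
Middle is not dominant: against Left, Top gives -1 > -2.
Bottom is not dominant: against Right, Top gives 6 > 4.
No single strategy is best against every opponent action.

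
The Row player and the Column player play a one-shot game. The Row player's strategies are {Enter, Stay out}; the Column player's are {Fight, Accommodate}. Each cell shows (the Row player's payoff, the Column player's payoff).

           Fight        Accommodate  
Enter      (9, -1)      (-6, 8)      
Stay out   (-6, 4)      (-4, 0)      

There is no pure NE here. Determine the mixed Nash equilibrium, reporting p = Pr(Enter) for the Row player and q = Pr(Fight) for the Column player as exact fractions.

p = 4/13, q = 2/17

In a mixed NE each player is indifferent between their pure strategies, so the opponent's mix sets the indifference.
The Column player indifferent between Fight and Accommodate: p·(-1) + (1−p)·4 = p·8 + (1−p)·0 ⟹ 4 + (-5)p = 0 + 8p ⟹ p = 4/13.
The Row player indifferent between Enter and Stay out: q·9 + (1−q)·(-6) = q·(-6) + (1−q)·(-4) ⟹ (-6) + 15q = (-4) + (-2)q ⟹ q = 2/17.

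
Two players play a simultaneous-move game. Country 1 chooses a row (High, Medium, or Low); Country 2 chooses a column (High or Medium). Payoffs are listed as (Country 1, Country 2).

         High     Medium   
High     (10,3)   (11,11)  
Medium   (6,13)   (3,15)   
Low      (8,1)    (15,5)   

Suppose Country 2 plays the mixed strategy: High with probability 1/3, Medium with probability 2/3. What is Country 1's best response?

Low

Country 1's best reply maximizes expected payoff against the mix.
High: (1/3)·10 + (2/3)·11 = 32/3
Medium: (1/3)·6 + (2/3)·3 = 4
Low: (1/3)·8 + (2/3)·15 = 38/3
Highest expected payoff is 38/3, from Low.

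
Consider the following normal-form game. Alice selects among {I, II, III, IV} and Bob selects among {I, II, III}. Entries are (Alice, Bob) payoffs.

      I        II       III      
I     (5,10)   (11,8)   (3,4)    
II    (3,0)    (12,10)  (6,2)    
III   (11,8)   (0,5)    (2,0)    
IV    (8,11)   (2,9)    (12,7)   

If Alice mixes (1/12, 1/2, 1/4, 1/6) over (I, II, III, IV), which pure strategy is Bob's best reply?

II

Bob's best reply maximizes expected payoff against the mix.
I: (1/12)·10 + (1/2)·0 + (1/4)·8 + (1/6)·11 = 14/3
II: (1/12)·8 + (1/2)·10 + (1/4)·5 + (1/6)·9 = 101/12
III: (1/12)·4 + (1/2)·2 + (1/4)·0 + (1/6)·7 = 5/2
Highest expected payoff is 101/12, from II.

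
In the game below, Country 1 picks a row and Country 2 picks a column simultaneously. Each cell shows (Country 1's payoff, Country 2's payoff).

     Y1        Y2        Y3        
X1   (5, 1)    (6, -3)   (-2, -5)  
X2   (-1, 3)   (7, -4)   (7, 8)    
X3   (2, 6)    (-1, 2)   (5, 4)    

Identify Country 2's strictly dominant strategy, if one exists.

No strictly dominant strategy

Check whether one of Country 2's strategies beats all alternatives regardless of what the opponent does.
Y1 is not dominant: against X2, Y3 gives 8 > 3.
Y2 is not dominant: against X1, Y1 gives 1 > -3.
Y3 is not dominant: against X1, Y1 gives 1 > -5.
No single strategy is best against every opponent action.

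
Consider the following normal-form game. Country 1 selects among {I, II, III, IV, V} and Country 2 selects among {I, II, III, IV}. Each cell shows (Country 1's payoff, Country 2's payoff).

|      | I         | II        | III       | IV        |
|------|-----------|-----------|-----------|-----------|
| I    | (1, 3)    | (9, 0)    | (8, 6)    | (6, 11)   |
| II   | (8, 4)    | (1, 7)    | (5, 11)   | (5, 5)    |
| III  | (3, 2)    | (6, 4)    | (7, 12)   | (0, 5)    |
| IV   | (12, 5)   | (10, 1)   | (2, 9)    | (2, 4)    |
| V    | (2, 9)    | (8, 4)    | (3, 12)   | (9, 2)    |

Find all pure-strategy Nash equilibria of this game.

No pure-strategy Nash equilibrium

A profile is a Nash equilibrium when each player is best-responding to the other.
Country 1's best responses — vs I: IV (payoff 12); vs II: IV (payoff 10); vs III: I (payoff 8); vs IV: V (payoff 9).
Country 2's best responses — vs I: IV (payoff 11); vs II: III (payoff 11); vs III: III (payoff 12); vs IV: III (payoff 9); vs V: III (payoff 12).
No cell has both players best-responding. For instance, Country 1's best reply to III is I, but against I Country 2 prefers IV over III.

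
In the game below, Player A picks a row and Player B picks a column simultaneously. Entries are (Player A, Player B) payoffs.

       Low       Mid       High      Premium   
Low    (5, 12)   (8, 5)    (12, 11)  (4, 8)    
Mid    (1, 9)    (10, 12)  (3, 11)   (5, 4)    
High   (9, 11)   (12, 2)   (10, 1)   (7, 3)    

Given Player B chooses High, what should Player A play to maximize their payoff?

Low

With Player B fixed at High, Player A's payoffs are: Low → 12, Mid → 3, High → 10.
The maximum is 12, achieved by Low.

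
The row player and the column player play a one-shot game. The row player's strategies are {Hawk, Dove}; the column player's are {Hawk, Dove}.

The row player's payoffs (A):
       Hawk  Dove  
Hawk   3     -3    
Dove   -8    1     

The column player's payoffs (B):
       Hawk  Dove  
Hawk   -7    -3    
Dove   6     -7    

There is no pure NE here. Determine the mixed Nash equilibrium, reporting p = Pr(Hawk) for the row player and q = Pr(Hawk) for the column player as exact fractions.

In a mixed NE each player is indifferent between their pure strategies, so the opponent's mix sets the indifference.
The column player indifferent between Hawk and Dove: p·(-7) + (1−p)·6 = p·(-3) + (1−p)·(-7) ⟹ 6 + (-13)p = (-7) + 4p ⟹ p = 13/17.
The row player indifferent between Hawk and Dove: q·3 + (1−q)·(-3) = q·(-8) + (1−q)·1 ⟹ (-3) + 6q = 1 + (-9)q ⟹ q = 4/15.

p = 13/17, q = 4/15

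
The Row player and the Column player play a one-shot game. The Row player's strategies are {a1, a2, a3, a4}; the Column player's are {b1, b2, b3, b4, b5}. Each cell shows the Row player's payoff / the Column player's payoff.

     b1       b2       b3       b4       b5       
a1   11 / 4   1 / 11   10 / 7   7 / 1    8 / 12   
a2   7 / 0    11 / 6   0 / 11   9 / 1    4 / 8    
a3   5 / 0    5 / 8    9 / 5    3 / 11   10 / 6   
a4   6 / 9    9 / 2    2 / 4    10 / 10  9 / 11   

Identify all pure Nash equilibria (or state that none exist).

No pure-strategy Nash equilibrium

Check mutual best responses: a cell is a NE iff neither player can gain by unilaterally deviating.
The Row player's best responses — vs b1: a1 (payoff 11); vs b2: a2 (payoff 11); vs b3: a1 (payoff 10); vs b4: a4 (payoff 10); vs b5: a3 (payoff 10).
The Column player's best responses — vs a1: b5 (payoff 12); vs a2: b3 (payoff 11); vs a3: b4 (payoff 11); vs a4: b5 (payoff 11).
No cell has both players best-responding. For instance, the Row player's best reply to b3 is a1, but against a1 the Column player prefers b5 over b3.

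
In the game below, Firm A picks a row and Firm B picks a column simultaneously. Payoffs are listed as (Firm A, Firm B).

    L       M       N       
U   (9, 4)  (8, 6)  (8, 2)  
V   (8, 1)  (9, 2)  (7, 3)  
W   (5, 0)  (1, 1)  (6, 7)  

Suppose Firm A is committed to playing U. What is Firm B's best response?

With Firm A fixed at U, Firm B's payoffs are: L → 4, M → 6, N → 2.
The maximum is 6, achieved by M.

M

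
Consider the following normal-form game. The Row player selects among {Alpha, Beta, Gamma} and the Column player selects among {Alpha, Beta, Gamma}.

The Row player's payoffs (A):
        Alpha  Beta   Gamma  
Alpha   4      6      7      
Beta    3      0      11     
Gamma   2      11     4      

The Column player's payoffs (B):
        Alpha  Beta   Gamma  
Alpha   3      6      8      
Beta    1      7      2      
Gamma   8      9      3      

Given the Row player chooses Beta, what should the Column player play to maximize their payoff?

Beta

With the Row player fixed at Beta, the Column player's payoffs are: Alpha → 1, Beta → 7, Gamma → 2.
The maximum is 7, achieved by Beta.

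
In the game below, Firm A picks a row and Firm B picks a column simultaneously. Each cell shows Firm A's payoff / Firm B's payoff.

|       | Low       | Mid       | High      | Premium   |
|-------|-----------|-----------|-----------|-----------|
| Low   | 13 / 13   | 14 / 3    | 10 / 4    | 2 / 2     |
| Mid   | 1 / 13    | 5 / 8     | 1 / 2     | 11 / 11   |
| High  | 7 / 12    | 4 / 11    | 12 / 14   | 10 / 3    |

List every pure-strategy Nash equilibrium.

(Low, Low) and (High, High)

Find each player's best response to every opponent strategy; NE are the intersections.
Firm A's best responses — vs Low: Low (payoff 13); vs Mid: Low (payoff 14); vs High: High (payoff 12); vs Premium: Mid (payoff 11).
Firm B's best responses — vs Low: Low (payoff 13); vs Mid: Low (payoff 13); vs High: High (payoff 14).
Mutual best responses occur at (Low, Low) and (High, High); at each, neither player gains by switching.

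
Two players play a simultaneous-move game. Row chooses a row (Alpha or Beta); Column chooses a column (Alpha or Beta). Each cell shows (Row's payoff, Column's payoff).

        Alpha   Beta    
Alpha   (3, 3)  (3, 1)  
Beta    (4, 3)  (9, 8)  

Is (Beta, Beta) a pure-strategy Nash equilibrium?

Holding Column at Beta: Row gets 9 from Beta, versus 3 from Alpha. No profitable deviation for Row.
Holding Row at Beta: Column gets 8 from Beta, versus 3 from Alpha. No profitable deviation for Column either.

Yes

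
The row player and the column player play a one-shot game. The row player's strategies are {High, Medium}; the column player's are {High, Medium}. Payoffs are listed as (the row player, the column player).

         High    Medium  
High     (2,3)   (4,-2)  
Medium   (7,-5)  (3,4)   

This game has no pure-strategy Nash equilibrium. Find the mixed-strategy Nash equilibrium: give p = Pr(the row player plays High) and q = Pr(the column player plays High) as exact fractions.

p = 9/14, q = 1/6

Each player's mixing probability is pinned down by making the *other* player indifferent.
The column player indifferent between High and Medium: p·3 + (1−p)·(-5) = p·(-2) + (1−p)·4 ⟹ (-5) + 8p = 4 + (-6)p ⟹ p = 9/14.
The row player indifferent between High and Medium: q·2 + (1−q)·4 = q·7 + (1−q)·3 ⟹ 4 + (-2)q = 3 + 4q ⟹ q = 1/6.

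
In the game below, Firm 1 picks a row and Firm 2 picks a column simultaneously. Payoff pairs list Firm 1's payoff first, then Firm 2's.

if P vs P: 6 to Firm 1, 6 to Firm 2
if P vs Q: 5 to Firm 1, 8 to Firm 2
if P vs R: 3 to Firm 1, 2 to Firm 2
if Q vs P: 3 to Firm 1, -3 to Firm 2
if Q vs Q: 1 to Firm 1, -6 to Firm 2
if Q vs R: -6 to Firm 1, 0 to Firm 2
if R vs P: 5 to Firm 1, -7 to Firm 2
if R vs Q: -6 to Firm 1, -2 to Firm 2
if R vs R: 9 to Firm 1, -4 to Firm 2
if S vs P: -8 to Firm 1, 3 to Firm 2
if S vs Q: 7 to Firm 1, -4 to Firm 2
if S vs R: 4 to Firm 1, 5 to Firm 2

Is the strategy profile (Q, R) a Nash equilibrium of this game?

No

Holding Firm 2 at R: Firm 1 gets -6 from Q but could get 9 by switching to R. Firm 1 has a profitable deviation.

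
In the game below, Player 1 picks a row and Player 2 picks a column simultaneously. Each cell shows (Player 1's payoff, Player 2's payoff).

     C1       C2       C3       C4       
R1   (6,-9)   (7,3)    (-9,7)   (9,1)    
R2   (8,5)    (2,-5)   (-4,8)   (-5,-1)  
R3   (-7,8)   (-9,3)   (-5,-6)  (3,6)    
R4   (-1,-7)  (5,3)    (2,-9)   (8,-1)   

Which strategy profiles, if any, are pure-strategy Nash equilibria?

No pure-strategy Nash equilibrium

Find each player's best response to every opponent strategy; NE are the intersections.
Player 1's best responses — vs C1: R2 (payoff 8); vs C2: R1 (payoff 7); vs C3: R4 (payoff 2); vs C4: R1 (payoff 9).
Player 2's best responses — vs R1: C3 (payoff 7); vs R2: C3 (payoff 8); vs R3: C1 (payoff 8); vs R4: C2 (payoff 3).
No cell has both players best-responding. For instance, Player 1's best reply to C2 is R1, but against R1 Player 2 prefers C3 over C2.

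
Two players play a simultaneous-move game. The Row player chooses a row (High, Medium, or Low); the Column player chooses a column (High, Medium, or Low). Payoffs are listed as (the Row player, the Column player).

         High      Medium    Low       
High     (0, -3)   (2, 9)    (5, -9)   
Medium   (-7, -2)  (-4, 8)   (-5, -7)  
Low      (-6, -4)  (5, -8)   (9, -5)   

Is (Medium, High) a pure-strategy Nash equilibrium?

No

Holding the Column player at High: the Row player gets -7 from Medium but could get 0 by switching to High. The Row player has a profitable deviation.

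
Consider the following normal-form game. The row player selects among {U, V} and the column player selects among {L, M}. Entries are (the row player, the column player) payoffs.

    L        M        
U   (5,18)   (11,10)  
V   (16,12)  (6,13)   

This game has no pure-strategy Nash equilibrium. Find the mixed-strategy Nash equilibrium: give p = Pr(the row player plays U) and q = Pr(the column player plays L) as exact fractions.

p = 1/9, q = 5/16

In a mixed NE each player is indifferent between their pure strategies, so the opponent's mix sets the indifference.
The column player indifferent between L and M: p·18 + (1−p)·12 = p·10 + (1−p)·13 ⟹ 12 + 6p = 13 + (-3)p ⟹ p = 1/9.
The row player indifferent between U and V: q·5 + (1−q)·11 = q·16 + (1−q)·6 ⟹ 11 + (-6)q = 6 + 10q ⟹ q = 5/16.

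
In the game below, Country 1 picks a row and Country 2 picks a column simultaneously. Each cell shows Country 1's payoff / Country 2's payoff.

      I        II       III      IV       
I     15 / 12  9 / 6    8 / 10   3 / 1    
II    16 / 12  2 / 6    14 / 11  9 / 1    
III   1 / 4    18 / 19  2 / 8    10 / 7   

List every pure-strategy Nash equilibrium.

(II, I) and (III, II)

A profile is a Nash equilibrium when each player is best-responding to the other.
Country 1's best responses — vs I: II (payoff 16); vs II: III (payoff 18); vs III: II (payoff 14); vs IV: III (payoff 10).
Country 2's best responses — vs I: I (payoff 12); vs II: I (payoff 12); vs III: II (payoff 19).
Mutual best responses occur at (II, I) and (III, II); at each, neither player gains by switching.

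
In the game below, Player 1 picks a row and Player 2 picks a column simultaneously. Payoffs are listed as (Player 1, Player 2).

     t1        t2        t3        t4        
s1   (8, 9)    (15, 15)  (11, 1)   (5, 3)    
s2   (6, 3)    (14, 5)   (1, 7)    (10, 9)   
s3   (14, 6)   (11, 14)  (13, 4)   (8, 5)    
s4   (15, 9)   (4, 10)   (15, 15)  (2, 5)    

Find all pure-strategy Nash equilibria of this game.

A profile is a Nash equilibrium when each player is best-responding to the other.
Player 1's best responses — vs t1: s4 (payoff 15); vs t2: s1 (payoff 15); vs t3: s4 (payoff 15); vs t4: s2 (payoff 10).
Player 2's best responses — vs s1: t2 (payoff 15); vs s2: t4 (payoff 9); vs s3: t2 (payoff 14); vs s4: t3 (payoff 15).
Mutual best responses occur at (s1, t2), (s2, t4), and (s4, t3); at each, neither player gains by switching.

(s1, t2), (s2, t4), and (s4, t3)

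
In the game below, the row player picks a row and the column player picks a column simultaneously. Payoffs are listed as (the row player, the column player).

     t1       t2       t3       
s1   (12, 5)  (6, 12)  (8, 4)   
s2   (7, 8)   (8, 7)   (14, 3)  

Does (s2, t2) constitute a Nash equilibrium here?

No

Holding the column player at t2: the row player gets 8 from s2, versus 6 from s1. No profitable deviation for the row player.
Holding the row player at s2: the column player gets 7 from t2 but could get 8 by switching to t1. The column player has a profitable deviation.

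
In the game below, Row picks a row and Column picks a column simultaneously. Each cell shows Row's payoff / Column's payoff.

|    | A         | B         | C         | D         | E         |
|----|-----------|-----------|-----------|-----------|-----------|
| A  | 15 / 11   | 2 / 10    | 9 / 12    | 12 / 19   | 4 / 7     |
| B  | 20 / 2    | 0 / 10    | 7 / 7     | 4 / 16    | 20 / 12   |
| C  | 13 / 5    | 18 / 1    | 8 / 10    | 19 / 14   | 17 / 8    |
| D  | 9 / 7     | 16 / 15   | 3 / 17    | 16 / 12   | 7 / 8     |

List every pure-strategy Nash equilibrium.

Find each player's best response to every opponent strategy; NE are the intersections.
Row's best responses — vs A: B (payoff 20); vs B: C (payoff 18); vs C: A (payoff 9); vs D: C (payoff 19); vs E: B (payoff 20).
Column's best responses — vs A: D (payoff 19); vs B: D (payoff 16); vs C: D (payoff 14); vs D: C (payoff 17).
The only mutual best response is (C, D); neither player gains by switching there.

(C, D)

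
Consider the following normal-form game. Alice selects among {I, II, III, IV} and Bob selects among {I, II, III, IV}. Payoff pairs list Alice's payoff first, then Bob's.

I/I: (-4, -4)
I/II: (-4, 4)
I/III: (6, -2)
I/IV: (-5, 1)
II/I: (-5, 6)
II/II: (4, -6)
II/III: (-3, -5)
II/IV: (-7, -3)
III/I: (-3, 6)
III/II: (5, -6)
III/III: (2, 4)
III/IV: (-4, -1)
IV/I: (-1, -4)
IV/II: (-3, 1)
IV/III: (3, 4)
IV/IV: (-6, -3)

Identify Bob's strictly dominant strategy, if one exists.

No strictly dominant strategy

Check whether one of Bob's strategies beats all alternatives regardless of what the opponent does.
I is not dominant: against I, II gives 4 > -4.
II is not dominant: against II, I gives 6 > -6.
III is not dominant: against I, II gives 4 > -2.
IV is not dominant: against I, II gives 4 > 1.
No single strategy is best against every opponent action.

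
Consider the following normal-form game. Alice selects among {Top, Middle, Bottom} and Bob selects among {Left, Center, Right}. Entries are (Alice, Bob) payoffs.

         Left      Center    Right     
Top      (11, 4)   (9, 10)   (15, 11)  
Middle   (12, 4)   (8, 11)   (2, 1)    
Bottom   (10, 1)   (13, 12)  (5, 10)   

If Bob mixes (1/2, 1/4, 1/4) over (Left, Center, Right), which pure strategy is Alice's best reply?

Top

Compute Alice's expected payoff from each pure strategy against the given mix.
Top: (1/2)·11 + (1/4)·9 + (1/4)·15 = 23/2
Middle: (1/2)·12 + (1/4)·8 + (1/4)·2 = 17/2
Bottom: (1/2)·10 + (1/4)·13 + (1/4)·5 = 19/2
Highest expected payoff is 23/2, from Top.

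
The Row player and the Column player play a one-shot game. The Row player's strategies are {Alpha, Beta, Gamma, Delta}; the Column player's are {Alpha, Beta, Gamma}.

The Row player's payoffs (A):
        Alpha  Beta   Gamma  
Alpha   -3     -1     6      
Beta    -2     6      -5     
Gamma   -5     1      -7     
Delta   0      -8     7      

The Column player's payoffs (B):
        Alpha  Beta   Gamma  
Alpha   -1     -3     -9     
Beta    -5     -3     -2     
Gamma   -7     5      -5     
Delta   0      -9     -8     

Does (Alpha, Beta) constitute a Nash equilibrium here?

No

Holding the Column player at Beta: the Row player gets -1 from Alpha but could get 6 by switching to Beta. The Row player has a profitable deviation.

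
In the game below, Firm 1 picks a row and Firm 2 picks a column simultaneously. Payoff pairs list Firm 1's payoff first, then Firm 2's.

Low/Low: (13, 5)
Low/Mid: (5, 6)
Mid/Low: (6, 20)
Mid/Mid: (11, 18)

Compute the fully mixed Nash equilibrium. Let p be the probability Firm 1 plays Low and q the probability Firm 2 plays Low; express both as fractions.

In a mixed NE each player is indifferent between their pure strategies, so the opponent's mix sets the indifference.
Firm 2 indifferent between Low and Mid: p·5 + (1−p)·20 = p·6 + (1−p)·18 ⟹ 20 + (-15)p = 18 + (-12)p ⟹ p = 2/3.
Firm 1 indifferent between Low and Mid: q·13 + (1−q)·5 = q·6 + (1−q)·11 ⟹ 5 + 8q = 11 + (-5)q ⟹ q = 6/13.

p = 2/3, q = 6/13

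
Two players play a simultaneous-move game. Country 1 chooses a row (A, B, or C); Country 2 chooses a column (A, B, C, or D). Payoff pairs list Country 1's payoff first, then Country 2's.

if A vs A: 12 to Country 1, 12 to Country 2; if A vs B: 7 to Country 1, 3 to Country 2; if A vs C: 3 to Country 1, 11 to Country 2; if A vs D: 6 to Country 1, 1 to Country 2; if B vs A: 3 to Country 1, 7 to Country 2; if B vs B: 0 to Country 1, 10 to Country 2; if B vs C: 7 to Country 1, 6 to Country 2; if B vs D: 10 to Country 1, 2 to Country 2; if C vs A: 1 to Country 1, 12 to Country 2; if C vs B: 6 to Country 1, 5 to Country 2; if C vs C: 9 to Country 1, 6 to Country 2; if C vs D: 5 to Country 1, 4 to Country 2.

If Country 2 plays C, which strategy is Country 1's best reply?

With Country 2 fixed at C, Country 1's payoffs are: A → 3, B → 7, C → 9.
The maximum is 9, achieved by C.

C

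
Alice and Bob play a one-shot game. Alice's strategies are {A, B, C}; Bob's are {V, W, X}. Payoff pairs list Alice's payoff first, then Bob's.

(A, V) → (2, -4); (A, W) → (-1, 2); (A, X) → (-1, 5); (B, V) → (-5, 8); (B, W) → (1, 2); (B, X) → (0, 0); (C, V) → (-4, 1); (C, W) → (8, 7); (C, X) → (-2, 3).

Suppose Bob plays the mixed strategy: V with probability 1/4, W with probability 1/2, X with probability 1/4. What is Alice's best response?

Alice's best reply maximizes expected payoff against the mix.
A: (1/4)·2 + (1/2)·(-1) + (1/4)·(-1) = -1/4
B: (1/4)·(-5) + (1/2)·1 + (1/4)·0 = -3/4
C: (1/4)·(-4) + (1/2)·8 + (1/4)·(-2) = 5/2
Highest expected payoff is 5/2, from C.

C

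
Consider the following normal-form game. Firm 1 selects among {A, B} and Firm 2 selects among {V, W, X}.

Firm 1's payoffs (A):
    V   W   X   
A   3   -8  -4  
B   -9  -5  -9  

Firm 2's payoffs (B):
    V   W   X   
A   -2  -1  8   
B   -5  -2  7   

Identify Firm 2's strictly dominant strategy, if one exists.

Check whether one of Firm 2's strategies beats all alternatives regardless of what the opponent does.
X strictly dominates: vs A: 8 > each of {-2, -1}; vs B: 7 > each of {-5, -2}.

X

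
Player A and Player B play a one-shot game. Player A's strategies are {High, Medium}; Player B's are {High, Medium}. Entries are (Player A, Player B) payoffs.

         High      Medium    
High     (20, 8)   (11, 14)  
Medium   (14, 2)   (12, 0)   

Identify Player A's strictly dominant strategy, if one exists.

Check whether one of Player A's strategies beats all alternatives regardless of what the opponent does.
High is not dominant: against Medium, Medium gives 12 > 11.
Medium is not dominant: against High, High gives 20 > 14.
No single strategy is best against every opponent action.

None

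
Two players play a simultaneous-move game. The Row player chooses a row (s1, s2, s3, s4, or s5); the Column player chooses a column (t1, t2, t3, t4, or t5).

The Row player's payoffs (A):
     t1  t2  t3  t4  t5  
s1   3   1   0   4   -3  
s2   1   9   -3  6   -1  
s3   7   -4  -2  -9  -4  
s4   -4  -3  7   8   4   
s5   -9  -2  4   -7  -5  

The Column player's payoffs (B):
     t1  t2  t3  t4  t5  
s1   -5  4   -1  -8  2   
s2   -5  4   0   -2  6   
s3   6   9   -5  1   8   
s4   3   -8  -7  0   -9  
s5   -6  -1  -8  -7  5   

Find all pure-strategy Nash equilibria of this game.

A profile is a Nash equilibrium when each player is best-responding to the other.
The Row player's best responses — vs t1: s3 (payoff 7); vs t2: s2 (payoff 9); vs t3: s4 (payoff 7); vs t4: s4 (payoff 8); vs t5: s4 (payoff 4).
The Column player's best responses — vs s1: t2 (payoff 4); vs s2: t5 (payoff 6); vs s3: t2 (payoff 9); vs s4: t1 (payoff 3); vs s5: t5 (payoff 5).
No cell has both players best-responding. For instance, the Row player's best reply to t1 is s3, but against s3 the Column player prefers t2 over t1.

There is no pure-strategy Nash equilibrium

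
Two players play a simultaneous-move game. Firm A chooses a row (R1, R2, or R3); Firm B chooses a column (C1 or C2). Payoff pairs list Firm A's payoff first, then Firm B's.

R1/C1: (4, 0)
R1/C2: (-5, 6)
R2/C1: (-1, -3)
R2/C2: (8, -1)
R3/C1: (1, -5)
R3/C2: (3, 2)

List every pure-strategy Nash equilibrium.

A profile is a Nash equilibrium when each player is best-responding to the other.
Firm A's best responses — vs C1: R1 (payoff 4); vs C2: R2 (payoff 8).
Firm B's best responses — vs R1: C2 (payoff 6); vs R2: C2 (payoff -1); vs R3: C2 (payoff 2).
The only mutual best response is (R2, C2); neither player gains by switching there.

(R2, C2)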